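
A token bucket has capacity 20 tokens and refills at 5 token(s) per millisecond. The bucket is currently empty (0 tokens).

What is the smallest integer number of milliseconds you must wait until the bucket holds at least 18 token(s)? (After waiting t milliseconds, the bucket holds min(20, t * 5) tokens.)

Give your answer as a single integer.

Need t * 5 >= 18, so t >= 18/5.
Smallest integer t = ceil(18/5) = 4.

Answer: 4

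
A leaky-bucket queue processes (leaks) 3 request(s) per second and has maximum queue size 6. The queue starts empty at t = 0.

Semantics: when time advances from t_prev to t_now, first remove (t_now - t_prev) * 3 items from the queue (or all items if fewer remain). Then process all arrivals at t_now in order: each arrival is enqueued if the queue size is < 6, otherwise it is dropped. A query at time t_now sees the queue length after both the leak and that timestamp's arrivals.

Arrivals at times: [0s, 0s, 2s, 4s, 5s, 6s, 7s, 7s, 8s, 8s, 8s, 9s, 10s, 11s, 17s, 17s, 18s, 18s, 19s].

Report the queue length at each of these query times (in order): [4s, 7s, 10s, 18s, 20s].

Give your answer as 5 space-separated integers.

Queue lengths at query times:
  query t=4s: backlog = 1
  query t=7s: backlog = 2
  query t=10s: backlog = 1
  query t=18s: backlog = 2
  query t=20s: backlog = 0

Answer: 1 2 1 2 0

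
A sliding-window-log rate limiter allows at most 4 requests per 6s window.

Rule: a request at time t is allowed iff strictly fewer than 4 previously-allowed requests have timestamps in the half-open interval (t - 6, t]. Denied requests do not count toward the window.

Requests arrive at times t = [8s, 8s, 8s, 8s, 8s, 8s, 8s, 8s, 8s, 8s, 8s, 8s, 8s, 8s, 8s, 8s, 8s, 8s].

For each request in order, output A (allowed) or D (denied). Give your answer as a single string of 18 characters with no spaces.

Tracking allowed requests in the window:
  req#1 t=8s: ALLOW
  req#2 t=8s: ALLOW
  req#3 t=8s: ALLOW
  req#4 t=8s: ALLOW
  req#5 t=8s: DENY
  req#6 t=8s: DENY
  req#7 t=8s: DENY
  req#8 t=8s: DENY
  req#9 t=8s: DENY
  req#10 t=8s: DENY
  req#11 t=8s: DENY
  req#12 t=8s: DENY
  req#13 t=8s: DENY
  req#14 t=8s: DENY
  req#15 t=8s: DENY
  req#16 t=8s: DENY
  req#17 t=8s: DENY
  req#18 t=8s: DENY

Answer: AAAADDDDDDDDDDDDDD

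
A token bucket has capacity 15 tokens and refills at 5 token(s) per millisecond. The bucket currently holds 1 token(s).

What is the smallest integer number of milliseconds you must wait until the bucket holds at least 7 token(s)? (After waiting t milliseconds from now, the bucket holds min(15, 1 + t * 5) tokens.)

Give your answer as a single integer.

Need 1 + t * 5 >= 7, so t >= 6/5.
Smallest integer t = ceil(6/5) = 2.

Answer: 2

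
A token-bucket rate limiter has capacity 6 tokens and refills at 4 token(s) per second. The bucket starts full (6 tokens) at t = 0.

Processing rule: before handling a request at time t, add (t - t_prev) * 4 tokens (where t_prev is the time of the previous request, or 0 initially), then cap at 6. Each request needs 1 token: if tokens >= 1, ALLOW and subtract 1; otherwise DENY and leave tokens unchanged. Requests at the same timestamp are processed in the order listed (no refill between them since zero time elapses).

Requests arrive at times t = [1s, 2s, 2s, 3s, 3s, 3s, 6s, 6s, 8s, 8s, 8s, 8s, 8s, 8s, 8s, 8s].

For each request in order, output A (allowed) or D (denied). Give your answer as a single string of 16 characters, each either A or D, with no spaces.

Answer: AAAAAAAAAAAAAADD

Derivation:
Simulating step by step:
  req#1 t=1s: ALLOW
  req#2 t=2s: ALLOW
  req#3 t=2s: ALLOW
  req#4 t=3s: ALLOW
  req#5 t=3s: ALLOW
  req#6 t=3s: ALLOW
  req#7 t=6s: ALLOW
  req#8 t=6s: ALLOW
  req#9 t=8s: ALLOW
  req#10 t=8s: ALLOW
  req#11 t=8s: ALLOW
  req#12 t=8s: ALLOW
  req#13 t=8s: ALLOW
  req#14 t=8s: ALLOW
  req#15 t=8s: DENY
  req#16 t=8s: DENY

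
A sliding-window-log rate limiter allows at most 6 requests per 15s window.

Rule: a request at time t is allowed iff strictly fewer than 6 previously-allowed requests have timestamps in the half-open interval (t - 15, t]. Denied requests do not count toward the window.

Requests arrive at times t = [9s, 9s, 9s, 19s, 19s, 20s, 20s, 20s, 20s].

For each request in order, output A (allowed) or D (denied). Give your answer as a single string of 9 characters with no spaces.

Tracking allowed requests in the window:
  req#1 t=9s: ALLOW
  req#2 t=9s: ALLOW
  req#3 t=9s: ALLOW
  req#4 t=19s: ALLOW
  req#5 t=19s: ALLOW
  req#6 t=20s: ALLOW
  req#7 t=20s: DENY
  req#8 t=20s: DENY
  req#9 t=20s: DENY

Answer: AAAAAADDD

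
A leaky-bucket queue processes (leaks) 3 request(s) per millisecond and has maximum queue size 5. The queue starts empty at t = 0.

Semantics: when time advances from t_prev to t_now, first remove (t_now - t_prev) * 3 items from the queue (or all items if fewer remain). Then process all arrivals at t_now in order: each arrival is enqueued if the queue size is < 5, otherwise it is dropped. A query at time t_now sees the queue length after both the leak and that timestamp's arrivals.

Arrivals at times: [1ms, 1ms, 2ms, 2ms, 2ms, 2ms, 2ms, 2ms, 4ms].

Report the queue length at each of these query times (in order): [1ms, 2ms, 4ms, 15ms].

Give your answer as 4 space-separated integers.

Answer: 2 5 1 0

Derivation:
Queue lengths at query times:
  query t=1ms: backlog = 2
  query t=2ms: backlog = 5
  query t=4ms: backlog = 1
  query t=15ms: backlog = 0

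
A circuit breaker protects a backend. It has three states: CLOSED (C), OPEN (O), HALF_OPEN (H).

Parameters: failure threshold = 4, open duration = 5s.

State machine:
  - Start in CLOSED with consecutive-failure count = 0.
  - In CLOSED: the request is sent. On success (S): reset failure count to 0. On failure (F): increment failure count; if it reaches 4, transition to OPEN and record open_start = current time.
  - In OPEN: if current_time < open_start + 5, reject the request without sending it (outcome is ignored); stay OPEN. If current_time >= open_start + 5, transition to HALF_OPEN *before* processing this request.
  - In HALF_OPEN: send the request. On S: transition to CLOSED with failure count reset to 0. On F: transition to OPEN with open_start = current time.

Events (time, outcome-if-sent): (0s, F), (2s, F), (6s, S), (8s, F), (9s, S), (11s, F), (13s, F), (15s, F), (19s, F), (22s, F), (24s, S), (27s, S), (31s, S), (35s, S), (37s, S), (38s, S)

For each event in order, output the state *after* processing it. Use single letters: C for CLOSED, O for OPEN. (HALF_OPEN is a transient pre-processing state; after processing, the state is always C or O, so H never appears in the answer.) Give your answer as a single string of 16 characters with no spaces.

State after each event:
  event#1 t=0s outcome=F: state=CLOSED
  event#2 t=2s outcome=F: state=CLOSED
  event#3 t=6s outcome=S: state=CLOSED
  event#4 t=8s outcome=F: state=CLOSED
  event#5 t=9s outcome=S: state=CLOSED
  event#6 t=11s outcome=F: state=CLOSED
  event#7 t=13s outcome=F: state=CLOSED
  event#8 t=15s outcome=F: state=CLOSED
  event#9 t=19s outcome=F: state=OPEN
  event#10 t=22s outcome=F: state=OPEN
  event#11 t=24s outcome=S: state=CLOSED
  event#12 t=27s outcome=S: state=CLOSED
  event#13 t=31s outcome=S: state=CLOSED
  event#14 t=35s outcome=S: state=CLOSED
  event#15 t=37s outcome=S: state=CLOSED
  event#16 t=38s outcome=S: state=CLOSED

Answer: CCCCCCCCOOCCCCCC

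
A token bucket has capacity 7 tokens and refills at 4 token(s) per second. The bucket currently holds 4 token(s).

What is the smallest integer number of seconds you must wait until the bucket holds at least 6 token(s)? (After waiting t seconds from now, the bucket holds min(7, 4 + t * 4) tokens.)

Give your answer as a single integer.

Answer: 1

Derivation:
Need 4 + t * 4 >= 6, so t >= 2/4.
Smallest integer t = ceil(2/4) = 1.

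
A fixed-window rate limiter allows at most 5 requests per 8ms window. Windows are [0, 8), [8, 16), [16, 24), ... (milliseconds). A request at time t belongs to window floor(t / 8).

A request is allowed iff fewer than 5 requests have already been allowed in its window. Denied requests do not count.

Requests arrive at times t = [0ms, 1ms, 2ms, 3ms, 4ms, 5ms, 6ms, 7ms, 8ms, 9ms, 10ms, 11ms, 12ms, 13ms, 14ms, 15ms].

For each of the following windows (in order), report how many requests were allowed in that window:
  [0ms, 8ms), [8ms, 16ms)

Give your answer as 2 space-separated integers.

Processing requests:
  req#1 t=0ms (window 0): ALLOW
  req#2 t=1ms (window 0): ALLOW
  req#3 t=2ms (window 0): ALLOW
  req#4 t=3ms (window 0): ALLOW
  req#5 t=4ms (window 0): ALLOW
  req#6 t=5ms (window 0): DENY
  req#7 t=6ms (window 0): DENY
  req#8 t=7ms (window 0): DENY
  req#9 t=8ms (window 1): ALLOW
  req#10 t=9ms (window 1): ALLOW
  req#11 t=10ms (window 1): ALLOW
  req#12 t=11ms (window 1): ALLOW
  req#13 t=12ms (window 1): ALLOW
  req#14 t=13ms (window 1): DENY
  req#15 t=14ms (window 1): DENY
  req#16 t=15ms (window 1): DENY

Allowed counts by window: 5 5

Answer: 5 5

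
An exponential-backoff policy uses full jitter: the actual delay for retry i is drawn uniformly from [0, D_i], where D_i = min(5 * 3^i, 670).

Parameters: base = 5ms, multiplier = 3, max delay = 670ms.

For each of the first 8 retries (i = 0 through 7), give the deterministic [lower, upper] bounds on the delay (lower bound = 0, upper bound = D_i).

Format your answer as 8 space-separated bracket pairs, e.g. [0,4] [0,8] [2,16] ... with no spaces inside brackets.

Answer: [0,5] [0,15] [0,45] [0,135] [0,405] [0,670] [0,670] [0,670]

Derivation:
Computing bounds per retry:
  i=0: D_i=min(5*3^0,670)=5, bounds=[0,5]
  i=1: D_i=min(5*3^1,670)=15, bounds=[0,15]
  i=2: D_i=min(5*3^2,670)=45, bounds=[0,45]
  i=3: D_i=min(5*3^3,670)=135, bounds=[0,135]
  i=4: D_i=min(5*3^4,670)=405, bounds=[0,405]
  i=5: D_i=min(5*3^5,670)=670, bounds=[0,670]
  i=6: D_i=min(5*3^6,670)=670, bounds=[0,670]
  i=7: D_i=min(5*3^7,670)=670, bounds=[0,670]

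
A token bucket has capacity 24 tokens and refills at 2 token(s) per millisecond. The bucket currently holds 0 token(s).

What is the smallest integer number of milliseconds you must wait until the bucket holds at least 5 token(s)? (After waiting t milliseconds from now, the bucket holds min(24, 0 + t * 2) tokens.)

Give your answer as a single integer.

Need 0 + t * 2 >= 5, so t >= 5/2.
Smallest integer t = ceil(5/2) = 3.

Answer: 3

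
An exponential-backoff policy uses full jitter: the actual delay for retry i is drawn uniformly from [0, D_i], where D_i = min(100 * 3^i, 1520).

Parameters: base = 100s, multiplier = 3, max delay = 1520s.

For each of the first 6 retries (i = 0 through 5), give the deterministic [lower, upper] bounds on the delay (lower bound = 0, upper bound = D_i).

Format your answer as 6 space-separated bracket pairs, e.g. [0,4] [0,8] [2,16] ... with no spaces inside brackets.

Answer: [0,100] [0,300] [0,900] [0,1520] [0,1520] [0,1520]

Derivation:
Computing bounds per retry:
  i=0: D_i=min(100*3^0,1520)=100, bounds=[0,100]
  i=1: D_i=min(100*3^1,1520)=300, bounds=[0,300]
  i=2: D_i=min(100*3^2,1520)=900, bounds=[0,900]
  i=3: D_i=min(100*3^3,1520)=1520, bounds=[0,1520]
  i=4: D_i=min(100*3^4,1520)=1520, bounds=[0,1520]
  i=5: D_i=min(100*3^5,1520)=1520, bounds=[0,1520]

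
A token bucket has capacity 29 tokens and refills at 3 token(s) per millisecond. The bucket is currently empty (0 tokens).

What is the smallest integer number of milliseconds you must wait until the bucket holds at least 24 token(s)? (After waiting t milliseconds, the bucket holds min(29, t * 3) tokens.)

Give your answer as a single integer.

Need t * 3 >= 24, so t >= 24/3.
Smallest integer t = ceil(24/3) = 8.

Answer: 8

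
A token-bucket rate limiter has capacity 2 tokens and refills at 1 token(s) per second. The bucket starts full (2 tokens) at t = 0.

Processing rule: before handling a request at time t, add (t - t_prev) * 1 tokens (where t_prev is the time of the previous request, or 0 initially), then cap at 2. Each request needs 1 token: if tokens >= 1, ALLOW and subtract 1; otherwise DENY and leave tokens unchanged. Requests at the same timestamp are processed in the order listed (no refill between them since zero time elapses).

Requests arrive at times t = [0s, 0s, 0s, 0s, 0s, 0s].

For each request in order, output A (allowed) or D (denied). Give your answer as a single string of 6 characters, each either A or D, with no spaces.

Simulating step by step:
  req#1 t=0s: ALLOW
  req#2 t=0s: ALLOW
  req#3 t=0s: DENY
  req#4 t=0s: DENY
  req#5 t=0s: DENY
  req#6 t=0s: DENY

Answer: AADDDD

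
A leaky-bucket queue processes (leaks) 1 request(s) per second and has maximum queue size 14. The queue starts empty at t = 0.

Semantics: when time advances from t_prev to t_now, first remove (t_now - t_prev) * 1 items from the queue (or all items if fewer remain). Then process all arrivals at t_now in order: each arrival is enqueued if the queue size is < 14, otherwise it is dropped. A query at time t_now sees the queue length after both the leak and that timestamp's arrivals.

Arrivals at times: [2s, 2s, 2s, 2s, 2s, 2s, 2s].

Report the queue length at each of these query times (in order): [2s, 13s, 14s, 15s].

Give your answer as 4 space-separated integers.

Answer: 7 0 0 0

Derivation:
Queue lengths at query times:
  query t=2s: backlog = 7
  query t=13s: backlog = 0
  query t=14s: backlog = 0
  query t=15s: backlog = 0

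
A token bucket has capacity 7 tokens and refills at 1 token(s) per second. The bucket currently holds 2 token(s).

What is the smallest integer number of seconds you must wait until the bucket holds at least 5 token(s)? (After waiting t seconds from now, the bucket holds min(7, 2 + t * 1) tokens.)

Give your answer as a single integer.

Need 2 + t * 1 >= 5, so t >= 3/1.
Smallest integer t = ceil(3/1) = 3.

Answer: 3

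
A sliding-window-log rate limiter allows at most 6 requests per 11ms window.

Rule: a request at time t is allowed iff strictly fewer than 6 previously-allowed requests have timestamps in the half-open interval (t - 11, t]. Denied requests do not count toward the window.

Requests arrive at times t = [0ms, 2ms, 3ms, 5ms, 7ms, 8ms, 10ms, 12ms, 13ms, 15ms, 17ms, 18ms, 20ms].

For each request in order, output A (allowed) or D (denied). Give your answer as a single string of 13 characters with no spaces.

Answer: AAAAAADAAAAAA

Derivation:
Tracking allowed requests in the window:
  req#1 t=0ms: ALLOW
  req#2 t=2ms: ALLOW
  req#3 t=3ms: ALLOW
  req#4 t=5ms: ALLOW
  req#5 t=7ms: ALLOW
  req#6 t=8ms: ALLOW
  req#7 t=10ms: DENY
  req#8 t=12ms: ALLOW
  req#9 t=13ms: ALLOW
  req#10 t=15ms: ALLOW
  req#11 t=17ms: ALLOW
  req#12 t=18ms: ALLOW
  req#13 t=20ms: ALLOW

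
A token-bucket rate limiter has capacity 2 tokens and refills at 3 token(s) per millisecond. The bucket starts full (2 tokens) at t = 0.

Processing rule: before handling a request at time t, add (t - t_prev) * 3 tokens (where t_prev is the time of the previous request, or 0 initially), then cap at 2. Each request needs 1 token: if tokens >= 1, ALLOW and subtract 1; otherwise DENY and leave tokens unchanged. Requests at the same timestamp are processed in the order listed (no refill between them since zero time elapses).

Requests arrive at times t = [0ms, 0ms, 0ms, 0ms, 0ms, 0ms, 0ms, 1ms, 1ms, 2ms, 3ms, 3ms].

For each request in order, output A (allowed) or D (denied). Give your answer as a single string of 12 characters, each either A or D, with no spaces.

Simulating step by step:
  req#1 t=0ms: ALLOW
  req#2 t=0ms: ALLOW
  req#3 t=0ms: DENY
  req#4 t=0ms: DENY
  req#5 t=0ms: DENY
  req#6 t=0ms: DENY
  req#7 t=0ms: DENY
  req#8 t=1ms: ALLOW
  req#9 t=1ms: ALLOW
  req#10 t=2ms: ALLOW
  req#11 t=3ms: ALLOW
  req#12 t=3ms: ALLOW

Answer: AADDDDDAAAAA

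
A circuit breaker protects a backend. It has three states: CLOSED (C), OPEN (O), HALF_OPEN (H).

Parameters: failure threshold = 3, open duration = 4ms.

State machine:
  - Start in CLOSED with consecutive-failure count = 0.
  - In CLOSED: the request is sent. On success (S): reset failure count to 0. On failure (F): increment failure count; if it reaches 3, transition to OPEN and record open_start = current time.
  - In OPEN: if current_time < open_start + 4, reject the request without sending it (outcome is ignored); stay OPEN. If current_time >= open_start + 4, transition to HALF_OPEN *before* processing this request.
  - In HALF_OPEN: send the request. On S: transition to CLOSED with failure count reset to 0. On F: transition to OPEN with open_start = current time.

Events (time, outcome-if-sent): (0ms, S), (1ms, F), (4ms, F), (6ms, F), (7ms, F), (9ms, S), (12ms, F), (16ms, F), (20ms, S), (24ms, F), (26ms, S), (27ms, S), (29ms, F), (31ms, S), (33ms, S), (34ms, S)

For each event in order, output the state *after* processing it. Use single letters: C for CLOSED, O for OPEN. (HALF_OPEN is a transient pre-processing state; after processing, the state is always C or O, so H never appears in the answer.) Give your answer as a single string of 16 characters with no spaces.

State after each event:
  event#1 t=0ms outcome=S: state=CLOSED
  event#2 t=1ms outcome=F: state=CLOSED
  event#3 t=4ms outcome=F: state=CLOSED
  event#4 t=6ms outcome=F: state=OPEN
  event#5 t=7ms outcome=F: state=OPEN
  event#6 t=9ms outcome=S: state=OPEN
  event#7 t=12ms outcome=F: state=OPEN
  event#8 t=16ms outcome=F: state=OPEN
  event#9 t=20ms outcome=S: state=CLOSED
  event#10 t=24ms outcome=F: state=CLOSED
  event#11 t=26ms outcome=S: state=CLOSED
  event#12 t=27ms outcome=S: state=CLOSED
  event#13 t=29ms outcome=F: state=CLOSED
  event#14 t=31ms outcome=S: state=CLOSED
  event#15 t=33ms outcome=S: state=CLOSED
  event#16 t=34ms outcome=S: state=CLOSED

Answer: CCCOOOOOCCCCCCCC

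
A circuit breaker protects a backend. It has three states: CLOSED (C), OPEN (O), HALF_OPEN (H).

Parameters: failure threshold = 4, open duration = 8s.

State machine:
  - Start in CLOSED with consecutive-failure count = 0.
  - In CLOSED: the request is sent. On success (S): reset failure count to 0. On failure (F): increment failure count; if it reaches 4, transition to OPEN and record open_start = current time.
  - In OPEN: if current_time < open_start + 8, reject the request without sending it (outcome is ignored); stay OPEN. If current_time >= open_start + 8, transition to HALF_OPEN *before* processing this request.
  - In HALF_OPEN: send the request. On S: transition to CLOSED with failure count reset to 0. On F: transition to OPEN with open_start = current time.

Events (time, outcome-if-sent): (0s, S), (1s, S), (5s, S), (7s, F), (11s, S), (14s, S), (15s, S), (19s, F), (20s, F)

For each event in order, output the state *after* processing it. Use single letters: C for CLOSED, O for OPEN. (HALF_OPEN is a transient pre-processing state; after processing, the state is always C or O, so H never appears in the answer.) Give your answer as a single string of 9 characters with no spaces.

Answer: CCCCCCCCC

Derivation:
State after each event:
  event#1 t=0s outcome=S: state=CLOSED
  event#2 t=1s outcome=S: state=CLOSED
  event#3 t=5s outcome=S: state=CLOSED
  event#4 t=7s outcome=F: state=CLOSED
  event#5 t=11s outcome=S: state=CLOSED
  event#6 t=14s outcome=S: state=CLOSED
  event#7 t=15s outcome=S: state=CLOSED
  event#8 t=19s outcome=F: state=CLOSED
  event#9 t=20s outcome=F: state=CLOSED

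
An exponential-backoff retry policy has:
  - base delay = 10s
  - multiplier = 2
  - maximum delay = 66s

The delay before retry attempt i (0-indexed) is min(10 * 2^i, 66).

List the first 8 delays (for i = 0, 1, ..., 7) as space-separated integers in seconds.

Computing each delay:
  i=0: min(10*2^0, 66) = 10
  i=1: min(10*2^1, 66) = 20
  i=2: min(10*2^2, 66) = 40
  i=3: min(10*2^3, 66) = 66
  i=4: min(10*2^4, 66) = 66
  i=5: min(10*2^5, 66) = 66
  i=6: min(10*2^6, 66) = 66
  i=7: min(10*2^7, 66) = 66

Answer: 10 20 40 66 66 66 66 66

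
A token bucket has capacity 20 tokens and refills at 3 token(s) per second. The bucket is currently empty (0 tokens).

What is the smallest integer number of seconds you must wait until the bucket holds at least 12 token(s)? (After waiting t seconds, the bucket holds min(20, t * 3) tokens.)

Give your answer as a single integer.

Answer: 4

Derivation:
Need t * 3 >= 12, so t >= 12/3.
Smallest integer t = ceil(12/3) = 4.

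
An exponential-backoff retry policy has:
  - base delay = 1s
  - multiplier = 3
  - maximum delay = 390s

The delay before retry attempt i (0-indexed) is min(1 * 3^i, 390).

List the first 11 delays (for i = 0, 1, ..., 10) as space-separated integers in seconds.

Computing each delay:
  i=0: min(1*3^0, 390) = 1
  i=1: min(1*3^1, 390) = 3
  i=2: min(1*3^2, 390) = 9
  i=3: min(1*3^3, 390) = 27
  i=4: min(1*3^4, 390) = 81
  i=5: min(1*3^5, 390) = 243
  i=6: min(1*3^6, 390) = 390
  i=7: min(1*3^7, 390) = 390
  i=8: min(1*3^8, 390) = 390
  i=9: min(1*3^9, 390) = 390
  i=10: min(1*3^10, 390) = 390

Answer: 1 3 9 27 81 243 390 390 390 390 390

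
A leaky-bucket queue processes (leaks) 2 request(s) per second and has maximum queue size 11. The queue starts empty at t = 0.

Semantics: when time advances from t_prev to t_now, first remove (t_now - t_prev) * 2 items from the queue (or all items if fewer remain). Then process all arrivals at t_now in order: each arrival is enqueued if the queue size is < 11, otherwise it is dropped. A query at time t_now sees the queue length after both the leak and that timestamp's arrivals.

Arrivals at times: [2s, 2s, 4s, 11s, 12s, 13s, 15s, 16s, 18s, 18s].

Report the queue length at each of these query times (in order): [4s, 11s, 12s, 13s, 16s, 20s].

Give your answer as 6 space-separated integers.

Queue lengths at query times:
  query t=4s: backlog = 1
  query t=11s: backlog = 1
  query t=12s: backlog = 1
  query t=13s: backlog = 1
  query t=16s: backlog = 1
  query t=20s: backlog = 0

Answer: 1 1 1 1 1 0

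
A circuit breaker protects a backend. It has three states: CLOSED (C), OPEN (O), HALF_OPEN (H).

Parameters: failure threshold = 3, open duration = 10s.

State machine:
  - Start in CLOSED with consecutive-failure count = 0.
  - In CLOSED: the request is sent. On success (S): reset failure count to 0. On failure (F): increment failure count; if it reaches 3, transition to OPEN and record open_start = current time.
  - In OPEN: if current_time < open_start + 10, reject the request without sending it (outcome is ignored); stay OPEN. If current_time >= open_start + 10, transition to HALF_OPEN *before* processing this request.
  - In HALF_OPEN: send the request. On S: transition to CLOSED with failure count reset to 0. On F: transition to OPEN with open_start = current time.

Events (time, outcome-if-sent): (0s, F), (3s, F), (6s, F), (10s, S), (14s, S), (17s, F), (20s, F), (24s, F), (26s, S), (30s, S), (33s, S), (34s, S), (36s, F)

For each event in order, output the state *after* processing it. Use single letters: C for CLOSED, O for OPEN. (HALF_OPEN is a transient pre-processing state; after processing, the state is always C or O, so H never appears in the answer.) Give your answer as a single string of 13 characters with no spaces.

Answer: CCOOOOOOOCCCC

Derivation:
State after each event:
  event#1 t=0s outcome=F: state=CLOSED
  event#2 t=3s outcome=F: state=CLOSED
  event#3 t=6s outcome=F: state=OPEN
  event#4 t=10s outcome=S: state=OPEN
  event#5 t=14s outcome=S: state=OPEN
  event#6 t=17s outcome=F: state=OPEN
  event#7 t=20s outcome=F: state=OPEN
  event#8 t=24s outcome=F: state=OPEN
  event#9 t=26s outcome=S: state=OPEN
  event#10 t=30s outcome=S: state=CLOSED
  event#11 t=33s outcome=S: state=CLOSED
  event#12 t=34s outcome=S: state=CLOSED
  event#13 t=36s outcome=F: state=CLOSED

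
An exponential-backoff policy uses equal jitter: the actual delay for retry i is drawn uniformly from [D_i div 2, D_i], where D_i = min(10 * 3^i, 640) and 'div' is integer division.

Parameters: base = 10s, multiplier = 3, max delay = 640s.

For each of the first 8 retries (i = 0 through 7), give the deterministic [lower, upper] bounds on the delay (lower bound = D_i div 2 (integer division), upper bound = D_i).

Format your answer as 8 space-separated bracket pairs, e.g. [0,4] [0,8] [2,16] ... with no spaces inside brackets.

Computing bounds per retry:
  i=0: D_i=min(10*3^0,640)=10, bounds=[5,10]
  i=1: D_i=min(10*3^1,640)=30, bounds=[15,30]
  i=2: D_i=min(10*3^2,640)=90, bounds=[45,90]
  i=3: D_i=min(10*3^3,640)=270, bounds=[135,270]
  i=4: D_i=min(10*3^4,640)=640, bounds=[320,640]
  i=5: D_i=min(10*3^5,640)=640, bounds=[320,640]
  i=6: D_i=min(10*3^6,640)=640, bounds=[320,640]
  i=7: D_i=min(10*3^7,640)=640, bounds=[320,640]

Answer: [5,10] [15,30] [45,90] [135,270] [320,640] [320,640] [320,640] [320,640]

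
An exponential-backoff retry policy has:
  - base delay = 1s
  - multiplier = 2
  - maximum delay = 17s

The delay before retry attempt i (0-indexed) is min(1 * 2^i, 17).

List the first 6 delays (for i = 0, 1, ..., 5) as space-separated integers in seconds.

Answer: 1 2 4 8 16 17

Derivation:
Computing each delay:
  i=0: min(1*2^0, 17) = 1
  i=1: min(1*2^1, 17) = 2
  i=2: min(1*2^2, 17) = 4
  i=3: min(1*2^3, 17) = 8
  i=4: min(1*2^4, 17) = 16
  i=5: min(1*2^5, 17) = 17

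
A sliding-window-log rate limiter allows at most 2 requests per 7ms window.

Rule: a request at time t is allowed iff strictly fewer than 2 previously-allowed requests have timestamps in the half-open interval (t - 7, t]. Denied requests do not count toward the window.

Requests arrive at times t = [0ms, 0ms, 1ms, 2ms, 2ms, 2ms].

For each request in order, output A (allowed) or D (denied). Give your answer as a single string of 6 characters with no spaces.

Tracking allowed requests in the window:
  req#1 t=0ms: ALLOW
  req#2 t=0ms: ALLOW
  req#3 t=1ms: DENY
  req#4 t=2ms: DENY
  req#5 t=2ms: DENY
  req#6 t=2ms: DENY

Answer: AADDDD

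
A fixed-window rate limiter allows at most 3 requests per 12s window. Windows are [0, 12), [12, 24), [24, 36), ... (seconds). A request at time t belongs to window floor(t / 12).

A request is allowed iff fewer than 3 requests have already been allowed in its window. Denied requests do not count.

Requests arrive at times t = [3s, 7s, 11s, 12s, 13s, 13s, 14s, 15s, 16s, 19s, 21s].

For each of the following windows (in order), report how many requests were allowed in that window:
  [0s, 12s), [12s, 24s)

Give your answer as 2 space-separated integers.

Processing requests:
  req#1 t=3s (window 0): ALLOW
  req#2 t=7s (window 0): ALLOW
  req#3 t=11s (window 0): ALLOW
  req#4 t=12s (window 1): ALLOW
  req#5 t=13s (window 1): ALLOW
  req#6 t=13s (window 1): ALLOW
  req#7 t=14s (window 1): DENY
  req#8 t=15s (window 1): DENY
  req#9 t=16s (window 1): DENY
  req#10 t=19s (window 1): DENY
  req#11 t=21s (window 1): DENY

Allowed counts by window: 3 3

Answer: 3 3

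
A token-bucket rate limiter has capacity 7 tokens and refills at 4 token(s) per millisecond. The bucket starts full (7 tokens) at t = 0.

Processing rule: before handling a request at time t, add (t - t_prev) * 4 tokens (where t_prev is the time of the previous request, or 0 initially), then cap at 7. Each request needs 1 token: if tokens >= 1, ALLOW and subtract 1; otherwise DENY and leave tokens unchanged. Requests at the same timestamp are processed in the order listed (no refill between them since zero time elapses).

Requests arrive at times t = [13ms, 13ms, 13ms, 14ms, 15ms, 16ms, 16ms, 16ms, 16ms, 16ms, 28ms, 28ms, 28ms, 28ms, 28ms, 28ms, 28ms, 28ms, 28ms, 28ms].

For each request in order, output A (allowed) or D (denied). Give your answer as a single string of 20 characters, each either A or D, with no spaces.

Simulating step by step:
  req#1 t=13ms: ALLOW
  req#2 t=13ms: ALLOW
  req#3 t=13ms: ALLOW
  req#4 t=14ms: ALLOW
  req#5 t=15ms: ALLOW
  req#6 t=16ms: ALLOW
  req#7 t=16ms: ALLOW
  req#8 t=16ms: ALLOW
  req#9 t=16ms: ALLOW
  req#10 t=16ms: ALLOW
  req#11 t=28ms: ALLOW
  req#12 t=28ms: ALLOW
  req#13 t=28ms: ALLOW
  req#14 t=28ms: ALLOW
  req#15 t=28ms: ALLOW
  req#16 t=28ms: ALLOW
  req#17 t=28ms: ALLOW
  req#18 t=28ms: DENY
  req#19 t=28ms: DENY
  req#20 t=28ms: DENY

Answer: AAAAAAAAAAAAAAAAADDD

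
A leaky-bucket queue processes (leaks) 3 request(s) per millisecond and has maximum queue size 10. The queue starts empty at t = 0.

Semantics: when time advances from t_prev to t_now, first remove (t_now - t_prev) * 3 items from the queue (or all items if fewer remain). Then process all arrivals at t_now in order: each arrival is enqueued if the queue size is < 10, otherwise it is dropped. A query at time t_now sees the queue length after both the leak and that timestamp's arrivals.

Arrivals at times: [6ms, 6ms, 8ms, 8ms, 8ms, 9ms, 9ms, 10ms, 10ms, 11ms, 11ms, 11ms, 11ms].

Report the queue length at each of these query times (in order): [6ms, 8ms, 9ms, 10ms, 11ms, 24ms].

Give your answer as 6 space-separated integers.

Answer: 2 3 2 2 4 0

Derivation:
Queue lengths at query times:
  query t=6ms: backlog = 2
  query t=8ms: backlog = 3
  query t=9ms: backlog = 2
  query t=10ms: backlog = 2
  query t=11ms: backlog = 4
  query t=24ms: backlog = 0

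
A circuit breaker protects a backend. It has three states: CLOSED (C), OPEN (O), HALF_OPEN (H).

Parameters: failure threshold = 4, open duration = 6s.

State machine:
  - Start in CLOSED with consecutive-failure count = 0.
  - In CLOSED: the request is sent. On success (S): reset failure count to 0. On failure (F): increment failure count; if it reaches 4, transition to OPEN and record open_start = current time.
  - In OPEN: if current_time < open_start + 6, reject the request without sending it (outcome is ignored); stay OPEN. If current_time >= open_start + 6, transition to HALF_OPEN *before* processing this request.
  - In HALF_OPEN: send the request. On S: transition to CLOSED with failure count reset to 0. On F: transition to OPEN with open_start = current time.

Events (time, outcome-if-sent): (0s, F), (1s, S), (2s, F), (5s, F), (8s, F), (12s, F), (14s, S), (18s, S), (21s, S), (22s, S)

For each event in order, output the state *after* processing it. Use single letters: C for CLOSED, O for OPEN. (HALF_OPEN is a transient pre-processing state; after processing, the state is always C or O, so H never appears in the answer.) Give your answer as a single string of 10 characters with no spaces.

State after each event:
  event#1 t=0s outcome=F: state=CLOSED
  event#2 t=1s outcome=S: state=CLOSED
  event#3 t=2s outcome=F: state=CLOSED
  event#4 t=5s outcome=F: state=CLOSED
  event#5 t=8s outcome=F: state=CLOSED
  event#6 t=12s outcome=F: state=OPEN
  event#7 t=14s outcome=S: state=OPEN
  event#8 t=18s outcome=S: state=CLOSED
  event#9 t=21s outcome=S: state=CLOSED
  event#10 t=22s outcome=S: state=CLOSED

Answer: CCCCCOOCCC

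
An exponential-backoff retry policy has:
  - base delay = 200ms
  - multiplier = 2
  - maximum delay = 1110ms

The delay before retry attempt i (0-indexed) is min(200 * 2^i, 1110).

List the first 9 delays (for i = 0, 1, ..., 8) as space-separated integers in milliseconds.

Computing each delay:
  i=0: min(200*2^0, 1110) = 200
  i=1: min(200*2^1, 1110) = 400
  i=2: min(200*2^2, 1110) = 800
  i=3: min(200*2^3, 1110) = 1110
  i=4: min(200*2^4, 1110) = 1110
  i=5: min(200*2^5, 1110) = 1110
  i=6: min(200*2^6, 1110) = 1110
  i=7: min(200*2^7, 1110) = 1110
  i=8: min(200*2^8, 1110) = 1110

Answer: 200 400 800 1110 1110 1110 1110 1110 1110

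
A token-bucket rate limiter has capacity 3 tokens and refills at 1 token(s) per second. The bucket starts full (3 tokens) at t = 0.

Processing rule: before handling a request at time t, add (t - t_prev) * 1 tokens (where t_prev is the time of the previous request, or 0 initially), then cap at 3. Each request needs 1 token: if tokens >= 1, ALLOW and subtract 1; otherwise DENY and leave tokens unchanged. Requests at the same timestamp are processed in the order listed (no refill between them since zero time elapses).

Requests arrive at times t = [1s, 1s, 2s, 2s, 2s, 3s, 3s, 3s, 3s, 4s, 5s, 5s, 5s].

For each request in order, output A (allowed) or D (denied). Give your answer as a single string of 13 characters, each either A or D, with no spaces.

Simulating step by step:
  req#1 t=1s: ALLOW
  req#2 t=1s: ALLOW
  req#3 t=2s: ALLOW
  req#4 t=2s: ALLOW
  req#5 t=2s: DENY
  req#6 t=3s: ALLOW
  req#7 t=3s: DENY
  req#8 t=3s: DENY
  req#9 t=3s: DENY
  req#10 t=4s: ALLOW
  req#11 t=5s: ALLOW
  req#12 t=5s: DENY
  req#13 t=5s: DENY

Answer: AAAADADDDAADD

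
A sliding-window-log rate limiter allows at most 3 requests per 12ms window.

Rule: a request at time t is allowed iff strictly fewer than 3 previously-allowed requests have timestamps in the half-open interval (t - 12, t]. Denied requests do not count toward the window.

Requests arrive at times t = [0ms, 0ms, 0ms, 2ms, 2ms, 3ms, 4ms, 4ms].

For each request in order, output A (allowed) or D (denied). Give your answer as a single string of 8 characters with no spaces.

Answer: AAADDDDD

Derivation:
Tracking allowed requests in the window:
  req#1 t=0ms: ALLOW
  req#2 t=0ms: ALLOW
  req#3 t=0ms: ALLOW
  req#4 t=2ms: DENY
  req#5 t=2ms: DENY
  req#6 t=3ms: DENY
  req#7 t=4ms: DENY
  req#8 t=4ms: DENY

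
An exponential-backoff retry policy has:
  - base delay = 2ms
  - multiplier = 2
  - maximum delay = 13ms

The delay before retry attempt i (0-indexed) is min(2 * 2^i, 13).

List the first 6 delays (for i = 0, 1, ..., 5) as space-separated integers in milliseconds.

Computing each delay:
  i=0: min(2*2^0, 13) = 2
  i=1: min(2*2^1, 13) = 4
  i=2: min(2*2^2, 13) = 8
  i=3: min(2*2^3, 13) = 13
  i=4: min(2*2^4, 13) = 13
  i=5: min(2*2^5, 13) = 13

Answer: 2 4 8 13 13 13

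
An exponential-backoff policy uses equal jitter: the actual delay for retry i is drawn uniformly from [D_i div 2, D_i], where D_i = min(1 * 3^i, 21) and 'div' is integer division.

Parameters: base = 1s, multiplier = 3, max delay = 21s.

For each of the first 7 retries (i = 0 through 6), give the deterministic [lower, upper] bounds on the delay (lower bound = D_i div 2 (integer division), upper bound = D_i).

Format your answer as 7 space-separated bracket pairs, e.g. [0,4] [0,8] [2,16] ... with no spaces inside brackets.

Computing bounds per retry:
  i=0: D_i=min(1*3^0,21)=1, bounds=[0,1]
  i=1: D_i=min(1*3^1,21)=3, bounds=[1,3]
  i=2: D_i=min(1*3^2,21)=9, bounds=[4,9]
  i=3: D_i=min(1*3^3,21)=21, bounds=[10,21]
  i=4: D_i=min(1*3^4,21)=21, bounds=[10,21]
  i=5: D_i=min(1*3^5,21)=21, bounds=[10,21]
  i=6: D_i=min(1*3^6,21)=21, bounds=[10,21]

Answer: [0,1] [1,3] [4,9] [10,21] [10,21] [10,21] [10,21]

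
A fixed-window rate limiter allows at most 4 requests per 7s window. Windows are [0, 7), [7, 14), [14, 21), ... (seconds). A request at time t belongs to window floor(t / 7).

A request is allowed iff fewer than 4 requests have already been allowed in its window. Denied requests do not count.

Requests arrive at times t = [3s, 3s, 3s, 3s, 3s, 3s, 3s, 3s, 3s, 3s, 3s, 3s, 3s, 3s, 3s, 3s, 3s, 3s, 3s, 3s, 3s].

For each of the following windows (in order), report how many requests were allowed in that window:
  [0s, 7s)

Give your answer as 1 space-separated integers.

Answer: 4

Derivation:
Processing requests:
  req#1 t=3s (window 0): ALLOW
  req#2 t=3s (window 0): ALLOW
  req#3 t=3s (window 0): ALLOW
  req#4 t=3s (window 0): ALLOW
  req#5 t=3s (window 0): DENY
  req#6 t=3s (window 0): DENY
  req#7 t=3s (window 0): DENY
  req#8 t=3s (window 0): DENY
  req#9 t=3s (window 0): DENY
  req#10 t=3s (window 0): DENY
  req#11 t=3s (window 0): DENY
  req#12 t=3s (window 0): DENY
  req#13 t=3s (window 0): DENY
  req#14 t=3s (window 0): DENY
  req#15 t=3s (window 0): DENY
  req#16 t=3s (window 0): DENY
  req#17 t=3s (window 0): DENY
  req#18 t=3s (window 0): DENY
  req#19 t=3s (window 0): DENY
  req#20 t=3s (window 0): DENY
  req#21 t=3s (window 0): DENY

Allowed counts by window: 4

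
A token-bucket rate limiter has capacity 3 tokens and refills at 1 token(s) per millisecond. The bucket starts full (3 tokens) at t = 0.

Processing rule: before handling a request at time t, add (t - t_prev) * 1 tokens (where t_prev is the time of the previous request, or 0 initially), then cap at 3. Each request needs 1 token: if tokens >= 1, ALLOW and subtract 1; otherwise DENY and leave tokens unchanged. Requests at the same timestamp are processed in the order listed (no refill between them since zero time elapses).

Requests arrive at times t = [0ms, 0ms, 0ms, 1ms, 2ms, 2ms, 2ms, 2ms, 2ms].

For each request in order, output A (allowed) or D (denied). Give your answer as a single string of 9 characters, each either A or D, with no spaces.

Answer: AAAAADDDD

Derivation:
Simulating step by step:
  req#1 t=0ms: ALLOW
  req#2 t=0ms: ALLOW
  req#3 t=0ms: ALLOW
  req#4 t=1ms: ALLOW
  req#5 t=2ms: ALLOW
  req#6 t=2ms: DENY
  req#7 t=2ms: DENY
  req#8 t=2ms: DENY
  req#9 t=2ms: DENY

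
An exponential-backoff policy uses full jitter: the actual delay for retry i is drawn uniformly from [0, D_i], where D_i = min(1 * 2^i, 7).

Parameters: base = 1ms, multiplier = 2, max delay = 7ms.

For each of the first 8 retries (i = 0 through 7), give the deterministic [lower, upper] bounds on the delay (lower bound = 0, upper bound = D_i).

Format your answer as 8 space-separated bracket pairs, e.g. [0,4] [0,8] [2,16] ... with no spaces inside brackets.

Computing bounds per retry:
  i=0: D_i=min(1*2^0,7)=1, bounds=[0,1]
  i=1: D_i=min(1*2^1,7)=2, bounds=[0,2]
  i=2: D_i=min(1*2^2,7)=4, bounds=[0,4]
  i=3: D_i=min(1*2^3,7)=7, bounds=[0,7]
  i=4: D_i=min(1*2^4,7)=7, bounds=[0,7]
  i=5: D_i=min(1*2^5,7)=7, bounds=[0,7]
  i=6: D_i=min(1*2^6,7)=7, bounds=[0,7]
  i=7: D_i=min(1*2^7,7)=7, bounds=[0,7]

Answer: [0,1] [0,2] [0,4] [0,7] [0,7] [0,7] [0,7] [0,7]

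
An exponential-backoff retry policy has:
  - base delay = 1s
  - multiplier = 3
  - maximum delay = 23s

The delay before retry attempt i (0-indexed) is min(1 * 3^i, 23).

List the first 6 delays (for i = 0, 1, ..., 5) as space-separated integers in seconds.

Answer: 1 3 9 23 23 23

Derivation:
Computing each delay:
  i=0: min(1*3^0, 23) = 1
  i=1: min(1*3^1, 23) = 3
  i=2: min(1*3^2, 23) = 9
  i=3: min(1*3^3, 23) = 23
  i=4: min(1*3^4, 23) = 23
  i=5: min(1*3^5, 23) = 23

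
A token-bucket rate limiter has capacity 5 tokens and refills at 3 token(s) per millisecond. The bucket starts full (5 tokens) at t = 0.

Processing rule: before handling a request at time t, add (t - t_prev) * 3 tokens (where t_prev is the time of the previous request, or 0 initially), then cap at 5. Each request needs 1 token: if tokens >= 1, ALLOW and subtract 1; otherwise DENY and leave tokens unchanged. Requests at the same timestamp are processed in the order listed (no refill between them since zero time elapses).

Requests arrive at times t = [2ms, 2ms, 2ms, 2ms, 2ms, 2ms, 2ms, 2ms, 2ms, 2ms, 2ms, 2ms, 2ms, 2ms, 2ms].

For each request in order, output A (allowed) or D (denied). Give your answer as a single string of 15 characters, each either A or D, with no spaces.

Answer: AAAAADDDDDDDDDD

Derivation:
Simulating step by step:
  req#1 t=2ms: ALLOW
  req#2 t=2ms: ALLOW
  req#3 t=2ms: ALLOW
  req#4 t=2ms: ALLOW
  req#5 t=2ms: ALLOW
  req#6 t=2ms: DENY
  req#7 t=2ms: DENY
  req#8 t=2ms: DENY
  req#9 t=2ms: DENY
  req#10 t=2ms: DENY
  req#11 t=2ms: DENY
  req#12 t=2ms: DENY
  req#13 t=2ms: DENY
  req#14 t=2ms: DENY
  req#15 t=2ms: DENY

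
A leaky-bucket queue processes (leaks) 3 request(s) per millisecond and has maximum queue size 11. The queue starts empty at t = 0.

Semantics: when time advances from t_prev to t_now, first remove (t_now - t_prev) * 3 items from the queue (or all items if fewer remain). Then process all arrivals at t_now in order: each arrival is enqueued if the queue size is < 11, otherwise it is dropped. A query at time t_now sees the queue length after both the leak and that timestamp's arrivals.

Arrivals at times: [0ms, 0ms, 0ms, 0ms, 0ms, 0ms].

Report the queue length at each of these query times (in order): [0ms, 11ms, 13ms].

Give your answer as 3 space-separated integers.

Queue lengths at query times:
  query t=0ms: backlog = 6
  query t=11ms: backlog = 0
  query t=13ms: backlog = 0

Answer: 6 0 0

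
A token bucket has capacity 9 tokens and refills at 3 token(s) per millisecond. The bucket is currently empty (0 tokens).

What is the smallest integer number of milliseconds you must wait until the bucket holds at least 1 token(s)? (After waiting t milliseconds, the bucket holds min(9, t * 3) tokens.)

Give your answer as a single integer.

Need t * 3 >= 1, so t >= 1/3.
Smallest integer t = ceil(1/3) = 1.

Answer: 1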